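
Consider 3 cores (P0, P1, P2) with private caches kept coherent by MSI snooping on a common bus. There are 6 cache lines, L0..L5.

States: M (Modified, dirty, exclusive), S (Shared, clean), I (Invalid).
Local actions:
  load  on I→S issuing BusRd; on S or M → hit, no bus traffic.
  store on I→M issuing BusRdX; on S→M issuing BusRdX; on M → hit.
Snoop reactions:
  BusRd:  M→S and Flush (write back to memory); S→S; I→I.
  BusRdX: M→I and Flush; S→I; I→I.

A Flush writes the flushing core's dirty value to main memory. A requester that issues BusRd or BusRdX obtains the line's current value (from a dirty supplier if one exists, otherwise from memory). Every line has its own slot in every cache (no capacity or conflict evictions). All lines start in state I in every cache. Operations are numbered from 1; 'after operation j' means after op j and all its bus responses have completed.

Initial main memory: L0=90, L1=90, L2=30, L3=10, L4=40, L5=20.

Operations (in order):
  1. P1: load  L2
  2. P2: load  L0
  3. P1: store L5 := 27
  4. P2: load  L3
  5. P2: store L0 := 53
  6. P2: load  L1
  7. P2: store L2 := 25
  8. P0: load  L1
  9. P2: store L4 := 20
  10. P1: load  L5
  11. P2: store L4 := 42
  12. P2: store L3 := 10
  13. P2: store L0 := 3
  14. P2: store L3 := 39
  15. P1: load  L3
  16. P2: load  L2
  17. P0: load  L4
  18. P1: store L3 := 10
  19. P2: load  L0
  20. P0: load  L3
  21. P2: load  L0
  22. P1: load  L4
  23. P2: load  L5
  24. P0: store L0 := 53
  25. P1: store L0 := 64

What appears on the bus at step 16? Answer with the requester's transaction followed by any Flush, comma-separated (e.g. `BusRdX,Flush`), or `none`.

  op1 P1: load  L2 → I/S/I on L2; bus BusRd; mem=30
  op2 P2: load  L0 → I/I/S on L0; bus BusRd; mem=90
  op3 P1: store L5 := 27 → I/M/I on L5; bus BusRdX; mem=20
  op4 P2: load  L3 → I/I/S on L3; bus BusRd; mem=10
  op5 P2: store L0 := 53 → I/I/M on L0; bus BusRdX; mem=90
  op6 P2: load  L1 → I/I/S on L1; bus BusRd; mem=90
  op7 P2: store L2 := 25 → I/I/M on L2; bus BusRdX; mem=30
  op8 P0: load  L1 → S/I/S on L1; bus BusRd; mem=90
  op9 P2: store L4 := 20 → I/I/M on L4; bus BusRdX; mem=40
  op10 P1: load  L5 → I/M/I on L5; bus (none); mem=20
  op11 P2: store L4 := 42 → I/I/M on L4; bus (none); mem=40
  op12 P2: store L3 := 10 → I/I/M on L3; bus BusRdX; mem=10
  op13 P2: store L0 := 3 → I/I/M on L0; bus (none); mem=90
  op14 P2: store L3 := 39 → I/I/M on L3; bus (none); mem=10
  op15 P1: load  L3 → I/S/S on L3; bus BusRd Flush; mem=39
  op16 P2: load  L2 → I/I/M on L2; bus (none); mem=30
  op17 P0: load  L4 → S/I/S on L4; bus BusRd Flush; mem=42
  op18 P1: store L3 := 10 → I/M/I on L3; bus BusRdX; mem=39
  op19 P2: load  L0 → I/I/M on L0; bus (none); mem=90
  op20 P0: load  L3 → S/S/I on L3; bus BusRd Flush; mem=10
  op21 P2: load  L0 → I/I/M on L0; bus (none); mem=90
  op22 P1: load  L4 → S/S/S on L4; bus BusRd; mem=42
  op23 P2: load  L5 → I/S/S on L5; bus BusRd Flush; mem=27
  op24 P0: store L0 := 53 → M/I/I on L0; bus BusRdX Flush; mem=3
  op25 P1: store L0 := 64 → I/M/I on L0; bus BusRdX Flush; mem=53

bus = none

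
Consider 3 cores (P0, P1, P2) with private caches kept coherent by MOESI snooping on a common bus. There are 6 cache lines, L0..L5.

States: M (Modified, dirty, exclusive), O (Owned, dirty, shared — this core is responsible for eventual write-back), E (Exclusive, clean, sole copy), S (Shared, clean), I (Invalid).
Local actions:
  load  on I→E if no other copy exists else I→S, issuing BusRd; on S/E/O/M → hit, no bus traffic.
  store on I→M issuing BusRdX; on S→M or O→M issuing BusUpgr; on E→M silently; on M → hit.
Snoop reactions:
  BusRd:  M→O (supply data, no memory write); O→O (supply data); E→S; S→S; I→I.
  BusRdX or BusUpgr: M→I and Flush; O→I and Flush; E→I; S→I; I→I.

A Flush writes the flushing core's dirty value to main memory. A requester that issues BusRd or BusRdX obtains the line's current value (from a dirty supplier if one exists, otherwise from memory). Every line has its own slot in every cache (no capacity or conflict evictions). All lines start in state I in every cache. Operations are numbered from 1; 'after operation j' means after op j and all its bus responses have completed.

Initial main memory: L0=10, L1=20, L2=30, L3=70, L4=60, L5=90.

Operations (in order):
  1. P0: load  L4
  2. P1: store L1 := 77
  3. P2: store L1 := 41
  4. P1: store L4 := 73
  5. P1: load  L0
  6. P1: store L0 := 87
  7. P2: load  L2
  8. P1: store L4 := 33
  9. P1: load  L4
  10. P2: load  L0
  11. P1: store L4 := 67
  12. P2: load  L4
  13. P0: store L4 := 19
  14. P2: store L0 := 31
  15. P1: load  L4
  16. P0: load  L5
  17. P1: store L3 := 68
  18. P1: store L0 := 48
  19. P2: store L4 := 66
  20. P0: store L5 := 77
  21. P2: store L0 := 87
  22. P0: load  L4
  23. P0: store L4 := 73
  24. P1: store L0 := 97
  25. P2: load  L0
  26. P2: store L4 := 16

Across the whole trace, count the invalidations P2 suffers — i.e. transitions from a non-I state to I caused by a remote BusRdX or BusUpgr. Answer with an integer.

invalidations = 4

1. P0: load  L4  bus=[BusRd]  L4: P0=E P1=I P2=I  mem[L4]=60
2. P1: store L1 := 77  bus=[BusRdX]  L1: P0=I P1=M P2=I  mem[L1]=20
3. P2: store L1 := 41  bus=[BusRdX,Flush]  L1: P0=I P1=I P2=M  mem[L1]=77
4. P1: store L4 := 73  bus=[BusRdX]  L4: P0=I P1=M P2=I  mem[L4]=60
5. P1: load  L0  bus=[BusRd]  L0: P0=I P1=E P2=I  mem[L0]=10
6. P1: store L0 := 87  bus=[-]  L0: P0=I P1=M P2=I  mem[L0]=10
7. P2: load  L2  bus=[BusRd]  L2: P0=I P1=I P2=E  mem[L2]=30
8. P1: store L4 := 33  bus=[-]  L4: P0=I P1=M P2=I  mem[L4]=60
9. P1: load  L4  bus=[-]  L4: P0=I P1=M P2=I  mem[L4]=60
10. P2: load  L0  bus=[BusRd]  L0: P0=I P1=O P2=S  mem[L0]=10
11. P1: store L4 := 67  bus=[-]  L4: P0=I P1=M P2=I  mem[L4]=60
12. P2: load  L4  bus=[BusRd]  L4: P0=I P1=O P2=S  mem[L4]=60
13. P0: store L4 := 19  bus=[BusRdX,Flush]  L4: P0=M P1=I P2=I  mem[L4]=67
14. P2: store L0 := 31  bus=[BusUpgr,Flush]  L0: P0=I P1=I P2=M  mem[L0]=87
15. P1: load  L4  bus=[BusRd]  L4: P0=O P1=S P2=I  mem[L4]=67
16. P0: load  L5  bus=[BusRd]  L5: P0=E P1=I P2=I  mem[L5]=90
17. P1: store L3 := 68  bus=[BusRdX]  L3: P0=I P1=M P2=I  mem[L3]=70
18. P1: store L0 := 48  bus=[BusRdX,Flush]  L0: P0=I P1=M P2=I  mem[L0]=31
19. P2: store L4 := 66  bus=[BusRdX,Flush]  L4: P0=I P1=I P2=M  mem[L4]=19
20. P0: store L5 := 77  bus=[-]  L5: P0=M P1=I P2=I  mem[L5]=90
21. P2: store L0 := 87  bus=[BusRdX,Flush]  L0: P0=I P1=I P2=M  mem[L0]=48
22. P0: load  L4  bus=[BusRd]  L4: P0=S P1=I P2=O  mem[L4]=19
23. P0: store L4 := 73  bus=[BusUpgr,Flush]  L4: P0=M P1=I P2=I  mem[L4]=66
24. P1: store L0 := 97  bus=[BusRdX,Flush]  L0: P0=I P1=M P2=I  mem[L0]=87
25. P2: load  L0  bus=[BusRd]  L0: P0=I P1=O P2=S  mem[L0]=87
26. P2: store L4 := 16  bus=[BusRdX,Flush]  L4: P0=I P1=I P2=M  mem[L4]=73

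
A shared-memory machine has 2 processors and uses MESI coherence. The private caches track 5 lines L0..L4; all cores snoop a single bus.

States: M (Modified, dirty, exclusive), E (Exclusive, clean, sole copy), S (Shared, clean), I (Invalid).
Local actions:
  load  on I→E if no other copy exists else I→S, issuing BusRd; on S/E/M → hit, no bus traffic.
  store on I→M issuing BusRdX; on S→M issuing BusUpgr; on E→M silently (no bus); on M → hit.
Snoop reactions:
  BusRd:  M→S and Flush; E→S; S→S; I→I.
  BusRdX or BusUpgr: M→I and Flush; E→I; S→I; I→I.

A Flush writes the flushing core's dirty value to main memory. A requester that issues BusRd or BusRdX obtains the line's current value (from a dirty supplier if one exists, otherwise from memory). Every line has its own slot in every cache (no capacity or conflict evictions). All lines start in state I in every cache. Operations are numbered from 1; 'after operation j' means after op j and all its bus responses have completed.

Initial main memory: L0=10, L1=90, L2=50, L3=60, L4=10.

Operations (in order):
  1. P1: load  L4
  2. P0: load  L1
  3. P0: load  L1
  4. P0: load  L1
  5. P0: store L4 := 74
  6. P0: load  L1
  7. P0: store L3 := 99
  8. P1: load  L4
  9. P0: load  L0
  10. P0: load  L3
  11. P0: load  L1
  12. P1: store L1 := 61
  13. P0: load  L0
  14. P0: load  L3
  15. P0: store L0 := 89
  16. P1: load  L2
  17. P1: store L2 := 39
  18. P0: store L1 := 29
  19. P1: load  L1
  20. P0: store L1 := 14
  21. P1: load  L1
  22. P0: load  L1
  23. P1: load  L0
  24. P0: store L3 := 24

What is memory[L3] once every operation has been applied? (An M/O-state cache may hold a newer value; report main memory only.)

[1] P1: load  L4 | P0:I, P1:E(10) | bus: BusRd
[2] P0: load  L1 | P0:E(90), P1:I | bus: BusRd
[3] P0: load  L1 | P0:E(90), P1:I | bus: none
[4] P0: load  L1 | P0:E(90), P1:I | bus: none
[5] P0: store L4 := 74 | P0:M(74), P1:I | bus: BusRdX
[6] P0: load  L1 | P0:E(90), P1:I | bus: none
[7] P0: store L3 := 99 | P0:M(99), P1:I | bus: BusRdX
[8] P1: load  L4 | P0:S(74), P1:S(74) | bus: BusRd,Flush
[9] P0: load  L0 | P0:E(10), P1:I | bus: BusRd
[10] P0: load  L3 | P0:M(99), P1:I | bus: none
[11] P0: load  L1 | P0:E(90), P1:I | bus: none
[12] P1: store L1 := 61 | P0:I, P1:M(61) | bus: BusRdX
[13] P0: load  L0 | P0:E(10), P1:I | bus: none
[14] P0: load  L3 | P0:M(99), P1:I | bus: none
[15] P0: store L0 := 89 | P0:M(89), P1:I | bus: none
[16] P1: load  L2 | P0:I, P1:E(50) | bus: BusRd
[17] P1: store L2 := 39 | P0:I, P1:M(39) | bus: none
[18] P0: store L1 := 29 | P0:M(29), P1:I | bus: BusRdX,Flush
[19] P1: load  L1 | P0:S(29), P1:S(29) | bus: BusRd,Flush
[20] P0: store L1 := 14 | P0:M(14), P1:I | bus: BusUpgr
[21] P1: load  L1 | P0:S(14), P1:S(14) | bus: BusRd,Flush
[22] P0: load  L1 | P0:S(14), P1:S(14) | bus: none
[23] P1: load  L0 | P0:S(89), P1:S(89) | bus: BusRd,Flush
[24] P0: store L3 := 24 | P0:M(24), P1:I | bus: none

memory[L3] = 60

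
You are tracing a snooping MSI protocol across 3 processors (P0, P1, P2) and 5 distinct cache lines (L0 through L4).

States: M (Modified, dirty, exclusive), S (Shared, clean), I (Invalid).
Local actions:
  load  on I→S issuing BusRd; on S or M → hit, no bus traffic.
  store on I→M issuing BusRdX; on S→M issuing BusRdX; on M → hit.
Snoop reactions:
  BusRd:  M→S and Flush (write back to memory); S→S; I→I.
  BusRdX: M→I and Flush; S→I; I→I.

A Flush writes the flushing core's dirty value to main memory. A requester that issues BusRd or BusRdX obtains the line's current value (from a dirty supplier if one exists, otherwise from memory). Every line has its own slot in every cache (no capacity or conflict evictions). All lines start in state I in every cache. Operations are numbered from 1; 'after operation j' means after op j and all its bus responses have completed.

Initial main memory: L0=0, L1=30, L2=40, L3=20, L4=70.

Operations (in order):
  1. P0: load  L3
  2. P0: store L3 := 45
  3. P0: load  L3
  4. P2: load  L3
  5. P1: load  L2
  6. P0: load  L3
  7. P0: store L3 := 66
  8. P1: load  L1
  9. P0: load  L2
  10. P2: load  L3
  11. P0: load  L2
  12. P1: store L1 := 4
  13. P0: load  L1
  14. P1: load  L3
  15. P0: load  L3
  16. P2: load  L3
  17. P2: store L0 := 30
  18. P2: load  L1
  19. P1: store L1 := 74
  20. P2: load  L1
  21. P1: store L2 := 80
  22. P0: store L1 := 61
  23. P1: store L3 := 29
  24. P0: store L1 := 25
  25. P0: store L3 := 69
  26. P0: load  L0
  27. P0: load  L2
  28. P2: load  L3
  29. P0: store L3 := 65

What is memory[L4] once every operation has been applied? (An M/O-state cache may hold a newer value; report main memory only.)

memory[L4] = 70

step 1: P0: load  L3  ⟶  SII  (L3)  txn=BusRd  M[L3]=20
step 2: P0: store L3 := 45  ⟶  MII  (L3)  txn=BusRdX  M[L3]=20
step 3: P0: load  L3  ⟶  MII  (L3)  txn=∅  M[L3]=20
step 4: P2: load  L3  ⟶  SIS  (L3)  txn=BusRd+Flush  M[L3]=45
step 5: P1: load  L2  ⟶  ISI  (L2)  txn=BusRd  M[L2]=40
step 6: P0: load  L3  ⟶  SIS  (L3)  txn=∅  M[L3]=45
step 7: P0: store L3 := 66  ⟶  MII  (L3)  txn=BusRdX  M[L3]=45
step 8: P1: load  L1  ⟶  ISI  (L1)  txn=BusRd  M[L1]=30
step 9: P0: load  L2  ⟶  SSI  (L2)  txn=BusRd  M[L2]=40
step 10: P2: load  L3  ⟶  SIS  (L3)  txn=BusRd+Flush  M[L3]=66
step 11: P0: load  L2  ⟶  SSI  (L2)  txn=∅  M[L2]=40
step 12: P1: store L1 := 4  ⟶  IMI  (L1)  txn=BusRdX  M[L1]=30
step 13: P0: load  L1  ⟶  SSI  (L1)  txn=BusRd+Flush  M[L1]=4
step 14: P1: load  L3  ⟶  SSS  (L3)  txn=BusRd  M[L3]=66
step 15: P0: load  L3  ⟶  SSS  (L3)  txn=∅  M[L3]=66
step 16: P2: load  L3  ⟶  SSS  (L3)  txn=∅  M[L3]=66
step 17: P2: store L0 := 30  ⟶  IIM  (L0)  txn=BusRdX  M[L0]=0
step 18: P2: load  L1  ⟶  SSS  (L1)  txn=BusRd  M[L1]=4
step 19: P1: store L1 := 74  ⟶  IMI  (L1)  txn=BusRdX  M[L1]=4
step 20: P2: load  L1  ⟶  ISS  (L1)  txn=BusRd+Flush  M[L1]=74
step 21: P1: store L2 := 80  ⟶  IMI  (L2)  txn=BusRdX  M[L2]=40
step 22: P0: store L1 := 61  ⟶  MII  (L1)  txn=BusRdX  M[L1]=74
step 23: P1: store L3 := 29  ⟶  IMI  (L3)  txn=BusRdX  M[L3]=66
step 24: P0: store L1 := 25  ⟶  MII  (L1)  txn=∅  M[L1]=74
step 25: P0: store L3 := 69  ⟶  MII  (L3)  txn=BusRdX+Flush  M[L3]=29
step 26: P0: load  L0  ⟶  SIS  (L0)  txn=BusRd+Flush  M[L0]=30
step 27: P0: load  L2  ⟶  SSI  (L2)  txn=BusRd+Flush  M[L2]=80
step 28: P2: load  L3  ⟶  SIS  (L3)  txn=BusRd+Flush  M[L3]=69
step 29: P0: store L3 := 65  ⟶  MII  (L3)  txn=BusRdX  M[L3]=69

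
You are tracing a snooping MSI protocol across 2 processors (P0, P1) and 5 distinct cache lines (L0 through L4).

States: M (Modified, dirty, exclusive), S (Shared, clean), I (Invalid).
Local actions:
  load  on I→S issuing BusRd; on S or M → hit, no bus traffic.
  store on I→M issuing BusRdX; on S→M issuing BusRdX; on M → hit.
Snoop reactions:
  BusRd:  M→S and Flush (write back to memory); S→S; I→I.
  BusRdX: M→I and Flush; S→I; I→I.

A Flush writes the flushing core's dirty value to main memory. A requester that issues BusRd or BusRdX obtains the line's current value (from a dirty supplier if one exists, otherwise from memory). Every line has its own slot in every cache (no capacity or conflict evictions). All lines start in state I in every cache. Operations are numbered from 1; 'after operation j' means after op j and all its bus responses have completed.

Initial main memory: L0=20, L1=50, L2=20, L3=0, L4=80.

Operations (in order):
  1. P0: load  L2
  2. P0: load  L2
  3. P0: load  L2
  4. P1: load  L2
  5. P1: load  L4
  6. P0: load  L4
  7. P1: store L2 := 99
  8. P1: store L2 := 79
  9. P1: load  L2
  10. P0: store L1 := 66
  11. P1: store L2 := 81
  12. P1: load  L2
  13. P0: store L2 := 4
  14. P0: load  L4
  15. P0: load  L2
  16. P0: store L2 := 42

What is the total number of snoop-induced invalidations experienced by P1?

step 1: P0: load  L2  ⟶  SI  (L2)  txn=BusRd  M[L2]=20
step 2: P0: load  L2  ⟶  SI  (L2)  txn=∅  M[L2]=20
step 3: P0: load  L2  ⟶  SI  (L2)  txn=∅  M[L2]=20
step 4: P1: load  L2  ⟶  SS  (L2)  txn=BusRd  M[L2]=20
step 5: P1: load  L4  ⟶  IS  (L4)  txn=BusRd  M[L4]=80
step 6: P0: load  L4  ⟶  SS  (L4)  txn=BusRd  M[L4]=80
step 7: P1: store L2 := 99  ⟶  IM  (L2)  txn=BusRdX  M[L2]=20
step 8: P1: store L2 := 79  ⟶  IM  (L2)  txn=∅  M[L2]=20
step 9: P1: load  L2  ⟶  IM  (L2)  txn=∅  M[L2]=20
step 10: P0: store L1 := 66  ⟶  MI  (L1)  txn=BusRdX  M[L1]=50
step 11: P1: store L2 := 81  ⟶  IM  (L2)  txn=∅  M[L2]=20
step 12: P1: load  L2  ⟶  IM  (L2)  txn=∅  M[L2]=20
step 13: P0: store L2 := 4  ⟶  MI  (L2)  txn=BusRdX+Flush  M[L2]=81
step 14: P0: load  L4  ⟶  SS  (L4)  txn=∅  M[L4]=80
step 15: P0: load  L2  ⟶  MI  (L2)  txn=∅  M[L2]=81
step 16: P0: store L2 := 42  ⟶  MI  (L2)  txn=∅  M[L2]=81

invalidations = 1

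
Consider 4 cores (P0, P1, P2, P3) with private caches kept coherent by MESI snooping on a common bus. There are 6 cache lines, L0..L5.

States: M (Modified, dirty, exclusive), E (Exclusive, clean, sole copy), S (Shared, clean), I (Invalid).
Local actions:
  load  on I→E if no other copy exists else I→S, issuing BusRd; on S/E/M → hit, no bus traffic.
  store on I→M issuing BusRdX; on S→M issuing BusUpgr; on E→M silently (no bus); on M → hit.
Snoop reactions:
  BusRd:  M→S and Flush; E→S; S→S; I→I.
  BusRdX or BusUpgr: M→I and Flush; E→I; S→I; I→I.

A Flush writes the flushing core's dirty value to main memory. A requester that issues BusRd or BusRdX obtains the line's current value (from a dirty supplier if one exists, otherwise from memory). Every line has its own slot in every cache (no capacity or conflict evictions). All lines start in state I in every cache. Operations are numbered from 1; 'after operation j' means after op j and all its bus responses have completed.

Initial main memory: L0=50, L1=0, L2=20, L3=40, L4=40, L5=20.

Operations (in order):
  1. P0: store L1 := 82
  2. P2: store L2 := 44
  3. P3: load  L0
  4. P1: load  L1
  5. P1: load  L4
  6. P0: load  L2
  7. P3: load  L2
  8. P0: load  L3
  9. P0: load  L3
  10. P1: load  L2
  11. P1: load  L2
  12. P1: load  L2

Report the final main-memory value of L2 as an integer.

memory[L2] = 44

[1] P0: store L1 := 82 | P0:M(82), P1:I, P2:I, P3:I | bus: BusRdX
[2] P2: store L2 := 44 | P0:I, P1:I, P2:M(44), P3:I | bus: BusRdX
[3] P3: load  L0 | P0:I, P1:I, P2:I, P3:E(50) | bus: BusRd
[4] P1: load  L1 | P0:S(82), P1:S(82), P2:I, P3:I | bus: BusRd,Flush
[5] P1: load  L4 | P0:I, P1:E(40), P2:I, P3:I | bus: BusRd
[6] P0: load  L2 | P0:S(44), P1:I, P2:S(44), P3:I | bus: BusRd,Flush
[7] P3: load  L2 | P0:S(44), P1:I, P2:S(44), P3:S(44) | bus: BusRd
[8] P0: load  L3 | P0:E(40), P1:I, P2:I, P3:I | bus: BusRd
[9] P0: load  L3 | P0:E(40), P1:I, P2:I, P3:I | bus: none
[10] P1: load  L2 | P0:S(44), P1:S(44), P2:S(44), P3:S(44) | bus: BusRd
[11] P1: load  L2 | P0:S(44), P1:S(44), P2:S(44), P3:S(44) | bus: none
[12] P1: load  L2 | P0:S(44), P1:S(44), P2:S(44), P3:S(44) | bus: none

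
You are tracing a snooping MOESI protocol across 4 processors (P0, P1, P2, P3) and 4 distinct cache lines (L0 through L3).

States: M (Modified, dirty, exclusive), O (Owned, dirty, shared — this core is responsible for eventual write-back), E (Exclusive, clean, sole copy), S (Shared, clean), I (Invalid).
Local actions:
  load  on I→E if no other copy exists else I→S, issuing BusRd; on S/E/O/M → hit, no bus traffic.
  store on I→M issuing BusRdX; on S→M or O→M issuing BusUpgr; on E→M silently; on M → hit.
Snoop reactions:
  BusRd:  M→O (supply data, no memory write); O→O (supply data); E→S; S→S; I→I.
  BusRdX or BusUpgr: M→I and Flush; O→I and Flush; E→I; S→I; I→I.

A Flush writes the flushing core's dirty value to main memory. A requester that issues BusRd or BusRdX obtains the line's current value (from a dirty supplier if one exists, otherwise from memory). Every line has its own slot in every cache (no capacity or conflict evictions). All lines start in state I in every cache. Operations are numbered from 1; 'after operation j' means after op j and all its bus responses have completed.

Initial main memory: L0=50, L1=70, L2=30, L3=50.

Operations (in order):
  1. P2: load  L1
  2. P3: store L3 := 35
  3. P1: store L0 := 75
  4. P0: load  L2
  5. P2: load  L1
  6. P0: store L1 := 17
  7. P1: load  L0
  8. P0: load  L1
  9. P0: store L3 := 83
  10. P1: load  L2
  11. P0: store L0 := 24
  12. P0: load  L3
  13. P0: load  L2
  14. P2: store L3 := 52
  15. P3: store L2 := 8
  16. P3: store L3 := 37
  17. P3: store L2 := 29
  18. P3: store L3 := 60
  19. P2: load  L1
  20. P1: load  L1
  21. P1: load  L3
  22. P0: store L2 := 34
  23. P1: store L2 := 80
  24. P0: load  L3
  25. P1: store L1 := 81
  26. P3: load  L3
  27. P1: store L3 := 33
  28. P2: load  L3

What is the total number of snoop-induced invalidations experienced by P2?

invalidations = 3

  op1 P2: load  L1 → I/I/E/I on L1; bus BusRd; mem=70
  op2 P3: store L3 := 35 → I/I/I/M on L3; bus BusRdX; mem=50
  op3 P1: store L0 := 75 → I/M/I/I on L0; bus BusRdX; mem=50
  op4 P0: load  L2 → E/I/I/I on L2; bus BusRd; mem=30
  op5 P2: load  L1 → I/I/E/I on L1; bus (none); mem=70
  op6 P0: store L1 := 17 → M/I/I/I on L1; bus BusRdX; mem=70
  op7 P1: load  L0 → I/M/I/I on L0; bus (none); mem=50
  op8 P0: load  L1 → M/I/I/I on L1; bus (none); mem=70
  op9 P0: store L3 := 83 → M/I/I/I on L3; bus BusRdX Flush; mem=35
  op10 P1: load  L2 → S/S/I/I on L2; bus BusRd; mem=30
  op11 P0: store L0 := 24 → M/I/I/I on L0; bus BusRdX Flush; mem=75
  op12 P0: load  L3 → M/I/I/I on L3; bus (none); mem=35
  op13 P0: load  L2 → S/S/I/I on L2; bus (none); mem=30
  op14 P2: store L3 := 52 → I/I/M/I on L3; bus BusRdX Flush; mem=83
  op15 P3: store L2 := 8 → I/I/I/M on L2; bus BusRdX; mem=30
  op16 P3: store L3 := 37 → I/I/I/M on L3; bus BusRdX Flush; mem=52
  op17 P3: store L2 := 29 → I/I/I/M on L2; bus (none); mem=30
  op18 P3: store L3 := 60 → I/I/I/M on L3; bus (none); mem=52
  op19 P2: load  L1 → O/I/S/I on L1; bus BusRd; mem=70
  op20 P1: load  L1 → O/S/S/I on L1; bus BusRd; mem=70
  op21 P1: load  L3 → I/S/I/O on L3; bus BusRd; mem=52
  op22 P0: store L2 := 34 → M/I/I/I on L2; bus BusRdX Flush; mem=29
  op23 P1: store L2 := 80 → I/M/I/I on L2; bus BusRdX Flush; mem=34
  op24 P0: load  L3 → S/S/I/O on L3; bus BusRd; mem=52
  op25 P1: store L1 := 81 → I/M/I/I on L1; bus BusUpgr Flush; mem=17
  op26 P3: load  L3 → S/S/I/O on L3; bus (none); mem=52
  op27 P1: store L3 := 33 → I/M/I/I on L3; bus BusUpgr Flush; mem=60
  op28 P2: load  L3 → I/O/S/I on L3; bus BusRd; mem=60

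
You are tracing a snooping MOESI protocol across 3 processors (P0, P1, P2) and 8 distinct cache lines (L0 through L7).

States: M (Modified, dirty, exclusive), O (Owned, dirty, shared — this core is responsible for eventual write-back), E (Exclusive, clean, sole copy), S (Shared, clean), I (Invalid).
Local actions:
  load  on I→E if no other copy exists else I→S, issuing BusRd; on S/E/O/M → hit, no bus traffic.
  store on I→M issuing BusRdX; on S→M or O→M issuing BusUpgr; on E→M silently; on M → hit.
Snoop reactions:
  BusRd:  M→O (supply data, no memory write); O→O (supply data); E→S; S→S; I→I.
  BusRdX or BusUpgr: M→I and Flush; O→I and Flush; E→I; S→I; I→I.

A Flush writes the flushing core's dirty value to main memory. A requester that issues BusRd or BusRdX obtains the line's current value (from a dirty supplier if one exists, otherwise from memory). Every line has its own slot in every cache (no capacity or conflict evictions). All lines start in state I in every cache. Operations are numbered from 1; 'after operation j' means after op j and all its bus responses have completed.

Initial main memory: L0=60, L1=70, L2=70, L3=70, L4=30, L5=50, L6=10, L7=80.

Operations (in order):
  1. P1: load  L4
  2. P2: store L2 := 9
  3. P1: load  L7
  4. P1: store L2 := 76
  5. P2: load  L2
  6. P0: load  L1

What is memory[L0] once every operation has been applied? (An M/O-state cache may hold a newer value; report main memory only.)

1. P1: load  L4  bus=[BusRd]  L4: P0=I P1=E P2=I  mem[L4]=30
2. P2: store L2 := 9  bus=[BusRdX]  L2: P0=I P1=I P2=M  mem[L2]=70
3. P1: load  L7  bus=[BusRd]  L7: P0=I P1=E P2=I  mem[L7]=80
4. P1: store L2 := 76  bus=[BusRdX,Flush]  L2: P0=I P1=M P2=I  mem[L2]=9
5. P2: load  L2  bus=[BusRd]  L2: P0=I P1=O P2=S  mem[L2]=9
6. P0: load  L1  bus=[BusRd]  L1: P0=E P1=I P2=I  mem[L1]=70

memory[L0] = 60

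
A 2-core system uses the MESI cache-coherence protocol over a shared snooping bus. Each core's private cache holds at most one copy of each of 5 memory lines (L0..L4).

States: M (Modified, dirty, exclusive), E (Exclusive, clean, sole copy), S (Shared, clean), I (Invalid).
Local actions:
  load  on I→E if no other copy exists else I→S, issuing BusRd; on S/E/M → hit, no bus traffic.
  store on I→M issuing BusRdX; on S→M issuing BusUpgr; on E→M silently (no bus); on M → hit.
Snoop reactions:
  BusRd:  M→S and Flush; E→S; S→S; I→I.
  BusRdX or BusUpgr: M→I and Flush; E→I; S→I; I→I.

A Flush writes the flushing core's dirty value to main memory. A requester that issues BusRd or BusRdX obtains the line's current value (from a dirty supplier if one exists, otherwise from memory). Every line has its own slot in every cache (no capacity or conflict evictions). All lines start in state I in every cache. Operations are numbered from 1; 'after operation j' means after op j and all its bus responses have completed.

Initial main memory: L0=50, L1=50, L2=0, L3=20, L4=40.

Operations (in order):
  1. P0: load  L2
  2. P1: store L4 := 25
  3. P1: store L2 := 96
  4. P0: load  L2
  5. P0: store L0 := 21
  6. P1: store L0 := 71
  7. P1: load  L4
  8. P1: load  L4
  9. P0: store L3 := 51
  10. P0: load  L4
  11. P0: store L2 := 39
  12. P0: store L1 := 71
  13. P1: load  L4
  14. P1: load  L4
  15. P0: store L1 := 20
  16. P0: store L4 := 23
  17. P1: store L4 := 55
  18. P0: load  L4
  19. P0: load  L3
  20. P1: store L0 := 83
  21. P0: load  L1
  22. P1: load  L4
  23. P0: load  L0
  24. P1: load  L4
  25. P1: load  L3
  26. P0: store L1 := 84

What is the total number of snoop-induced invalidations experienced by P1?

invalidations = 2

  op1 P0: load  L2 → E/I on L2; bus BusRd; mem=0
  op2 P1: store L4 := 25 → I/M on L4; bus BusRdX; mem=40
  op3 P1: store L2 := 96 → I/M on L2; bus BusRdX; mem=0
  op4 P0: load  L2 → S/S on L2; bus BusRd Flush; mem=96
  op5 P0: store L0 := 21 → M/I on L0; bus BusRdX; mem=50
  op6 P1: store L0 := 71 → I/M on L0; bus BusRdX Flush; mem=21
  op7 P1: load  L4 → I/M on L4; bus (none); mem=40
  op8 P1: load  L4 → I/M on L4; bus (none); mem=40
  op9 P0: store L3 := 51 → M/I on L3; bus BusRdX; mem=20
  op10 P0: load  L4 → S/S on L4; bus BusRd Flush; mem=25
  op11 P0: store L2 := 39 → M/I on L2; bus BusUpgr; mem=96
  op12 P0: store L1 := 71 → M/I on L1; bus BusRdX; mem=50
  op13 P1: load  L4 → S/S on L4; bus (none); mem=25
  op14 P1: load  L4 → S/S on L4; bus (none); mem=25
  op15 P0: store L1 := 20 → M/I on L1; bus (none); mem=50
  op16 P0: store L4 := 23 → M/I on L4; bus BusUpgr; mem=25
  op17 P1: store L4 := 55 → I/M on L4; bus BusRdX Flush; mem=23
  op18 P0: load  L4 → S/S on L4; bus BusRd Flush; mem=55
  op19 P0: load  L3 → M/I on L3; bus (none); mem=20
  op20 P1: store L0 := 83 → I/M on L0; bus (none); mem=21
  op21 P0: load  L1 → M/I on L1; bus (none); mem=50
  op22 P1: load  L4 → S/S on L4; bus (none); mem=55
  op23 P0: load  L0 → S/S on L0; bus BusRd Flush; mem=83
  op24 P1: load  L4 → S/S on L4; bus (none); mem=55
  op25 P1: load  L3 → S/S on L3; bus BusRd Flush; mem=51
  op26 P0: store L1 := 84 → M/I on L1; bus (none); mem=50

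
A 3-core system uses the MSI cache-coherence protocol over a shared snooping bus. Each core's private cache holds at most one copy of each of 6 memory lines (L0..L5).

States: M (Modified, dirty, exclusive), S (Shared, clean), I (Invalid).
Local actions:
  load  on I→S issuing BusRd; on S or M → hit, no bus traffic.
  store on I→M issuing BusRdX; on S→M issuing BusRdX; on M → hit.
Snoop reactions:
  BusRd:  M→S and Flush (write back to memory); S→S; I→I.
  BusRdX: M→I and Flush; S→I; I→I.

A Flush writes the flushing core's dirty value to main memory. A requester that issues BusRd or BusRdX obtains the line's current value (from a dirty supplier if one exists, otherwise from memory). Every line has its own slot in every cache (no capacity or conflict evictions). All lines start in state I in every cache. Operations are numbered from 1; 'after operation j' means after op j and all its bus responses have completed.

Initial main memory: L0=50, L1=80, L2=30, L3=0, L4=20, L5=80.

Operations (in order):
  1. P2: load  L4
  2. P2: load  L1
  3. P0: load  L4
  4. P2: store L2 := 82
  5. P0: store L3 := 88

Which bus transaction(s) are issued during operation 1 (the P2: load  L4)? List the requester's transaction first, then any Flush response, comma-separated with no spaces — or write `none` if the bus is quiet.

bus = BusRd

step 1: P2: load  L4  ⟶  IIS  (L4)  txn=BusRd  M[L4]=20
step 2: P2: load  L1  ⟶  IIS  (L1)  txn=BusRd  M[L1]=80
step 3: P0: load  L4  ⟶  SIS  (L4)  txn=BusRd  M[L4]=20
step 4: P2: store L2 := 82  ⟶  IIM  (L2)  txn=BusRdX  M[L2]=30
step 5: P0: store L3 := 88  ⟶  MII  (L3)  txn=BusRdX  M[L3]=0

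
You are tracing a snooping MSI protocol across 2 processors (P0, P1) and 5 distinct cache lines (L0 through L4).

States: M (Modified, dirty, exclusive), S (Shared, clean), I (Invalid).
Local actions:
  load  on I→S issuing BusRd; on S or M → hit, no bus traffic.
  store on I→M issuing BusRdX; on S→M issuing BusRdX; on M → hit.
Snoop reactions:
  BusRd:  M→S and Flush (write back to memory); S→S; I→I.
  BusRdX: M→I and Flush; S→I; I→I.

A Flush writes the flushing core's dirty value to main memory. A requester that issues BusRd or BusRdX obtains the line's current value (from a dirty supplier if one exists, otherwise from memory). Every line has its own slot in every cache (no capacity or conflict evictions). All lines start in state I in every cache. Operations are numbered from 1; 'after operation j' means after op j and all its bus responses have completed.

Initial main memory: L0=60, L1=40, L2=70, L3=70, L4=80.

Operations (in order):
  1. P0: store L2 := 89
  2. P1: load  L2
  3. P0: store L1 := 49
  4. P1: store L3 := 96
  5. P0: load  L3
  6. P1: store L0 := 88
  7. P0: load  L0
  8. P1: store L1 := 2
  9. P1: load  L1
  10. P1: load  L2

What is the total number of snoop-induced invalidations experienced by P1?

invalidations = 0

step 1: P0: store L2 := 89  ⟶  MI  (L2)  txn=BusRdX  M[L2]=70
step 2: P1: load  L2  ⟶  SS  (L2)  txn=BusRd+Flush  M[L2]=89
step 3: P0: store L1 := 49  ⟶  MI  (L1)  txn=BusRdX  M[L1]=40
step 4: P1: store L3 := 96  ⟶  IM  (L3)  txn=BusRdX  M[L3]=70
step 5: P0: load  L3  ⟶  SS  (L3)  txn=BusRd+Flush  M[L3]=96
step 6: P1: store L0 := 88  ⟶  IM  (L0)  txn=BusRdX  M[L0]=60
step 7: P0: load  L0  ⟶  SS  (L0)  txn=BusRd+Flush  M[L0]=88
step 8: P1: store L1 := 2  ⟶  IM  (L1)  txn=BusRdX+Flush  M[L1]=49
step 9: P1: load  L1  ⟶  IM  (L1)  txn=∅  M[L1]=49
step 10: P1: load  L2  ⟶  SS  (L2)  txn=∅  M[L2]=89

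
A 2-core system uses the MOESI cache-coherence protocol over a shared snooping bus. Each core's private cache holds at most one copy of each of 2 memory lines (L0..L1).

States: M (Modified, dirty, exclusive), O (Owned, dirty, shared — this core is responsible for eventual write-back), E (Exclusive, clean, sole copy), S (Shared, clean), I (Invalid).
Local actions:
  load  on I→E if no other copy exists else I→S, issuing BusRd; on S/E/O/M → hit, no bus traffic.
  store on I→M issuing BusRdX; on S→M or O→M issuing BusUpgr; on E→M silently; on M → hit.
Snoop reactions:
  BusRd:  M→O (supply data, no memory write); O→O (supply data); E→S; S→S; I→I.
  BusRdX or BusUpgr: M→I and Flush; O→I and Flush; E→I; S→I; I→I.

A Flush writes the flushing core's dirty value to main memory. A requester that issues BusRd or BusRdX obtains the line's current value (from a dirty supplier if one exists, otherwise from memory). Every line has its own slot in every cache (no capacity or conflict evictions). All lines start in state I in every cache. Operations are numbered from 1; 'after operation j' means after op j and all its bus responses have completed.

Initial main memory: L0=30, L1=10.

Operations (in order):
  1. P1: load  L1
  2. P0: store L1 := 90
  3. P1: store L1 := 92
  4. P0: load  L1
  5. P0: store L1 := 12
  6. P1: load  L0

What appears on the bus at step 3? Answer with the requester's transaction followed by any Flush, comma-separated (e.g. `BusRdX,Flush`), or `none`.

bus = BusRdX,Flush

  op1 P1: load  L1 → I/E on L1; bus BusRd; mem=10
  op2 P0: store L1 := 90 → M/I on L1; bus BusRdX; mem=10
  op3 P1: store L1 := 92 → I/M on L1; bus BusRdX Flush; mem=90
  op4 P0: load  L1 → S/O on L1; bus BusRd; mem=90
  op5 P0: store L1 := 12 → M/I on L1; bus BusUpgr Flush; mem=92
  op6 P1: load  L0 → I/E on L0; bus BusRd; mem=30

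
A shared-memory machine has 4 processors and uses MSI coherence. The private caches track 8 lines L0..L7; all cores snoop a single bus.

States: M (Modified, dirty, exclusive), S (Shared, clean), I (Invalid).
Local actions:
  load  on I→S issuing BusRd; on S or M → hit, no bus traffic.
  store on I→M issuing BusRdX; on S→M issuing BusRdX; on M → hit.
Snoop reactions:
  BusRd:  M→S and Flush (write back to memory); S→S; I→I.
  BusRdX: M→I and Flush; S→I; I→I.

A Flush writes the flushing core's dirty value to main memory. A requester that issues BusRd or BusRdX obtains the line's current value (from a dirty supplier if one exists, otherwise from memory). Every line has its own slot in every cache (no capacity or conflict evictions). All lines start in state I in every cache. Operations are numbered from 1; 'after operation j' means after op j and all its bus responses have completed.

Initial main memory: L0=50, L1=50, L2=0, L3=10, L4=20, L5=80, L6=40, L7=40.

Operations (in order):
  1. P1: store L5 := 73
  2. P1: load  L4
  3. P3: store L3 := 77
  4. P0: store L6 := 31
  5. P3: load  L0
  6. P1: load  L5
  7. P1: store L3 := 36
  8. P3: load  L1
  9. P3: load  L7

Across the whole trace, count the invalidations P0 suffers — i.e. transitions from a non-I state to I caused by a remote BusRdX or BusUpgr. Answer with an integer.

invalidations = 0

1. P1: store L5 := 73  bus=[BusRdX]  L5: P0=I P1=M P2=I P3=I  mem[L5]=80
2. P1: load  L4  bus=[BusRd]  L4: P0=I P1=S P2=I P3=I  mem[L4]=20
3. P3: store L3 := 77  bus=[BusRdX]  L3: P0=I P1=I P2=I P3=M  mem[L3]=10
4. P0: store L6 := 31  bus=[BusRdX]  L6: P0=M P1=I P2=I P3=I  mem[L6]=40
5. P3: load  L0  bus=[BusRd]  L0: P0=I P1=I P2=I P3=S  mem[L0]=50
6. P1: load  L5  bus=[-]  L5: P0=I P1=M P2=I P3=I  mem[L5]=80
7. P1: store L3 := 36  bus=[BusRdX,Flush]  L3: P0=I P1=M P2=I P3=I  mem[L3]=77
8. P3: load  L1  bus=[BusRd]  L1: P0=I P1=I P2=I P3=S  mem[L1]=50
9. P3: load  L7  bus=[BusRd]  L7: P0=I P1=I P2=I P3=S  mem[L7]=40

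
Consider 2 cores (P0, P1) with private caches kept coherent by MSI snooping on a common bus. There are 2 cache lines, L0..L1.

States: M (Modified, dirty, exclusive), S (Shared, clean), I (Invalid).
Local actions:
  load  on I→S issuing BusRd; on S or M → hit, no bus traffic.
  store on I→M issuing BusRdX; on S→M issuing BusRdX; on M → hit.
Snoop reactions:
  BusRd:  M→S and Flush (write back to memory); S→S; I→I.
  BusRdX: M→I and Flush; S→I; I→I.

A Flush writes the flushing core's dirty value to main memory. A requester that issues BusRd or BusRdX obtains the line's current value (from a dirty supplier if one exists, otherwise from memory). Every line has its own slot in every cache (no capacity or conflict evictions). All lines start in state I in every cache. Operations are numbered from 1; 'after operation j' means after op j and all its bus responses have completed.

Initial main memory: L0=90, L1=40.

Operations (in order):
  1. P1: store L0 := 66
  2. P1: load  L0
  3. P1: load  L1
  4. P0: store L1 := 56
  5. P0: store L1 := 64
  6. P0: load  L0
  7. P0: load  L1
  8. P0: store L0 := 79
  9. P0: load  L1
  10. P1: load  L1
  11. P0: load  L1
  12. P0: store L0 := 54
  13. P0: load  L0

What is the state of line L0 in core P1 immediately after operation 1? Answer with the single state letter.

state = M

  op1 P1: store L0 := 66 → I/M on L0; bus BusRdX; mem=90
  op2 P1: load  L0 → I/M on L0; bus (none); mem=90
  op3 P1: load  L1 → I/S on L1; bus BusRd; mem=40
  op4 P0: store L1 := 56 → M/I on L1; bus BusRdX; mem=40
  op5 P0: store L1 := 64 → M/I on L1; bus (none); mem=40
  op6 P0: load  L0 → S/S on L0; bus BusRd Flush; mem=66
  op7 P0: load  L1 → M/I on L1; bus (none); mem=40
  op8 P0: store L0 := 79 → M/I on L0; bus BusRdX; mem=66
  op9 P0: load  L1 → M/I on L1; bus (none); mem=40
  op10 P1: load  L1 → S/S on L1; bus BusRd Flush; mem=64
  op11 P0: load  L1 → S/S on L1; bus (none); mem=64
  op12 P0: store L0 := 54 → M/I on L0; bus (none); mem=66
  op13 P0: load  L0 → M/I on L0; bus (none); mem=66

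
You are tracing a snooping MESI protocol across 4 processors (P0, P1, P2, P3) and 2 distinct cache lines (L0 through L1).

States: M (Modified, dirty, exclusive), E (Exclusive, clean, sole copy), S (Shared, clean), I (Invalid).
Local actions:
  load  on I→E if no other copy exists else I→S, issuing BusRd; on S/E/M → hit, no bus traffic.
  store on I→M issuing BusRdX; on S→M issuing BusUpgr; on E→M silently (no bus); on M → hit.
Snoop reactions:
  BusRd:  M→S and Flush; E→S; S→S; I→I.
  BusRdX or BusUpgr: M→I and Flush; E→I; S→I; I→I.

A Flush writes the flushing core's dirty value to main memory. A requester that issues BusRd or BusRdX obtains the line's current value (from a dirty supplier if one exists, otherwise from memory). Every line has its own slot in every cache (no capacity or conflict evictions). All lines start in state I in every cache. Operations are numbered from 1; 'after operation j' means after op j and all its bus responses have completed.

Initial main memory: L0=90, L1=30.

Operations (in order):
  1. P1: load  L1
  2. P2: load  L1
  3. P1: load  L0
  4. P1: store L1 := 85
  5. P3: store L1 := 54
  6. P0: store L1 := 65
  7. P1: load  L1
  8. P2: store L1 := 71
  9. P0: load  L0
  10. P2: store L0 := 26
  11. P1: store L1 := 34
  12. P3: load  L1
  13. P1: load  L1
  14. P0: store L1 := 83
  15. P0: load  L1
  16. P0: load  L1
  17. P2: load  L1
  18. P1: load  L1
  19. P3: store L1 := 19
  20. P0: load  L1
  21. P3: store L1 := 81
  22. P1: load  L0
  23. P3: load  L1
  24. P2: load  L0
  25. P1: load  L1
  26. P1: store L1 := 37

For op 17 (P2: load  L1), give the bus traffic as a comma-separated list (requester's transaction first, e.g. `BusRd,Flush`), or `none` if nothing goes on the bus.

bus = BusRd,Flush

1. P1: load  L1  bus=[BusRd]  L1: P0=I P1=E P2=I P3=I  mem[L1]=30
2. P2: load  L1  bus=[BusRd]  L1: P0=I P1=S P2=S P3=I  mem[L1]=30
3. P1: load  L0  bus=[BusRd]  L0: P0=I P1=E P2=I P3=I  mem[L0]=90
4. P1: store L1 := 85  bus=[BusUpgr]  L1: P0=I P1=M P2=I P3=I  mem[L1]=30
5. P3: store L1 := 54  bus=[BusRdX,Flush]  L1: P0=I P1=I P2=I P3=M  mem[L1]=85
6. P0: store L1 := 65  bus=[BusRdX,Flush]  L1: P0=M P1=I P2=I P3=I  mem[L1]=54
7. P1: load  L1  bus=[BusRd,Flush]  L1: P0=S P1=S P2=I P3=I  mem[L1]=65
8. P2: store L1 := 71  bus=[BusRdX]  L1: P0=I P1=I P2=M P3=I  mem[L1]=65
9. P0: load  L0  bus=[BusRd]  L0: P0=S P1=S P2=I P3=I  mem[L0]=90
10. P2: store L0 := 26  bus=[BusRdX]  L0: P0=I P1=I P2=M P3=I  mem[L0]=90
11. P1: store L1 := 34  bus=[BusRdX,Flush]  L1: P0=I P1=M P2=I P3=I  mem[L1]=71
12. P3: load  L1  bus=[BusRd,Flush]  L1: P0=I P1=S P2=I P3=S  mem[L1]=34
13. P1: load  L1  bus=[-]  L1: P0=I P1=S P2=I P3=S  mem[L1]=34
14. P0: store L1 := 83  bus=[BusRdX]  L1: P0=M P1=I P2=I P3=I  mem[L1]=34
15. P0: load  L1  bus=[-]  L1: P0=M P1=I P2=I P3=I  mem[L1]=34
16. P0: load  L1  bus=[-]  L1: P0=M P1=I P2=I P3=I  mem[L1]=34
17. P2: load  L1  bus=[BusRd,Flush]  L1: P0=S P1=I P2=S P3=I  mem[L1]=83
18. P1: load  L1  bus=[BusRd]  L1: P0=S P1=S P2=S P3=I  mem[L1]=83
19. P3: store L1 := 19  bus=[BusRdX]  L1: P0=I P1=I P2=I P3=M  mem[L1]=83
20. P0: load  L1  bus=[BusRd,Flush]  L1: P0=S P1=I P2=I P3=S  mem[L1]=19
21. P3: store L1 := 81  bus=[BusUpgr]  L1: P0=I P1=I P2=I P3=M  mem[L1]=19
22. P1: load  L0  bus=[BusRd,Flush]  L0: P0=I P1=S P2=S P3=I  mem[L0]=26
23. P3: load  L1  bus=[-]  L1: P0=I P1=I P2=I P3=M  mem[L1]=19
24. P2: load  L0  bus=[-]  L0: P0=I P1=S P2=S P3=I  mem[L0]=26
25. P1: load  L1  bus=[BusRd,Flush]  L1: P0=I P1=S P2=I P3=S  mem[L1]=81
26. P1: store L1 := 37  bus=[BusUpgr]  L1: P0=I P1=M P2=I P3=I  mem[L1]=81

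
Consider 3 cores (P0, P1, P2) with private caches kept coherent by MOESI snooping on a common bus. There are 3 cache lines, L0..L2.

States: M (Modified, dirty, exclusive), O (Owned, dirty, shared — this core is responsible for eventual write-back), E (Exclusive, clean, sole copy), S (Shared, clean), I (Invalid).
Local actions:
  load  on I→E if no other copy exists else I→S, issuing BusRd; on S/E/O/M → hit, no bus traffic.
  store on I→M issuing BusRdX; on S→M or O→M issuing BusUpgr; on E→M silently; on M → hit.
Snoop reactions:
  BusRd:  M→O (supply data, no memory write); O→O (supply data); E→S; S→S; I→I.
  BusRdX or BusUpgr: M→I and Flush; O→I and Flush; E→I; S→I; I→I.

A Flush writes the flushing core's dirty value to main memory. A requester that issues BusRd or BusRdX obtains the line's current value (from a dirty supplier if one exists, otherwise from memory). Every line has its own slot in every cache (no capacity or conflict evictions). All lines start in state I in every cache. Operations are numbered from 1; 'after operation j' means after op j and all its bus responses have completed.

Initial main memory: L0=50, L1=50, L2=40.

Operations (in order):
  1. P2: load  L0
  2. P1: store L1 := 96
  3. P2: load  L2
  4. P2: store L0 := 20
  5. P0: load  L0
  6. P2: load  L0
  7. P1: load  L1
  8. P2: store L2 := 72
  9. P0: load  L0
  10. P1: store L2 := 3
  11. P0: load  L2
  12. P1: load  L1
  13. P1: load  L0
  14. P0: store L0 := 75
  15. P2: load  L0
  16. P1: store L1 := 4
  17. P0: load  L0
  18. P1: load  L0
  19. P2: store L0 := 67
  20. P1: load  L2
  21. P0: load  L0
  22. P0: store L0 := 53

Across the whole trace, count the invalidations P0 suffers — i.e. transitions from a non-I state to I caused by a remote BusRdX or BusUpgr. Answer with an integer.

1. P2: load  L0  bus=[BusRd]  L0: P0=I P1=I P2=E  mem[L0]=50
2. P1: store L1 := 96  bus=[BusRdX]  L1: P0=I P1=M P2=I  mem[L1]=50
3. P2: load  L2  bus=[BusRd]  L2: P0=I P1=I P2=E  mem[L2]=40
4. P2: store L0 := 20  bus=[-]  L0: P0=I P1=I P2=M  mem[L0]=50
5. P0: load  L0  bus=[BusRd]  L0: P0=S P1=I P2=O  mem[L0]=50
6. P2: load  L0  bus=[-]  L0: P0=S P1=I P2=O  mem[L0]=50
7. P1: load  L1  bus=[-]  L1: P0=I P1=M P2=I  mem[L1]=50
8. P2: store L2 := 72  bus=[-]  L2: P0=I P1=I P2=M  mem[L2]=40
9. P0: load  L0  bus=[-]  L0: P0=S P1=I P2=O  mem[L0]=50
10. P1: store L2 := 3  bus=[BusRdX,Flush]  L2: P0=I P1=M P2=I  mem[L2]=72
11. P0: load  L2  bus=[BusRd]  L2: P0=S P1=O P2=I  mem[L2]=72
12. P1: load  L1  bus=[-]  L1: P0=I P1=M P2=I  mem[L1]=50
13. P1: load  L0  bus=[BusRd]  L0: P0=S P1=S P2=O  mem[L0]=50
14. P0: store L0 := 75  bus=[BusUpgr,Flush]  L0: P0=M P1=I P2=I  mem[L0]=20
15. P2: load  L0  bus=[BusRd]  L0: P0=O P1=I P2=S  mem[L0]=20
16. P1: store L1 := 4  bus=[-]  L1: P0=I P1=M P2=I  mem[L1]=50
17. P0: load  L0  bus=[-]  L0: P0=O P1=I P2=S  mem[L0]=20
18. P1: load  L0  bus=[BusRd]  L0: P0=O P1=S P2=S  mem[L0]=20
19. P2: store L0 := 67  bus=[BusUpgr,Flush]  L0: P0=I P1=I P2=M  mem[L0]=75
20. P1: load  L2  bus=[-]  L2: P0=S P1=O P2=I  mem[L2]=72
21. P0: load  L0  bus=[BusRd]  L0: P0=S P1=I P2=O  mem[L0]=75
22. P0: store L0 := 53  bus=[BusUpgr,Flush]  L0: P0=M P1=I P2=I  mem[L0]=67

invalidations = 1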